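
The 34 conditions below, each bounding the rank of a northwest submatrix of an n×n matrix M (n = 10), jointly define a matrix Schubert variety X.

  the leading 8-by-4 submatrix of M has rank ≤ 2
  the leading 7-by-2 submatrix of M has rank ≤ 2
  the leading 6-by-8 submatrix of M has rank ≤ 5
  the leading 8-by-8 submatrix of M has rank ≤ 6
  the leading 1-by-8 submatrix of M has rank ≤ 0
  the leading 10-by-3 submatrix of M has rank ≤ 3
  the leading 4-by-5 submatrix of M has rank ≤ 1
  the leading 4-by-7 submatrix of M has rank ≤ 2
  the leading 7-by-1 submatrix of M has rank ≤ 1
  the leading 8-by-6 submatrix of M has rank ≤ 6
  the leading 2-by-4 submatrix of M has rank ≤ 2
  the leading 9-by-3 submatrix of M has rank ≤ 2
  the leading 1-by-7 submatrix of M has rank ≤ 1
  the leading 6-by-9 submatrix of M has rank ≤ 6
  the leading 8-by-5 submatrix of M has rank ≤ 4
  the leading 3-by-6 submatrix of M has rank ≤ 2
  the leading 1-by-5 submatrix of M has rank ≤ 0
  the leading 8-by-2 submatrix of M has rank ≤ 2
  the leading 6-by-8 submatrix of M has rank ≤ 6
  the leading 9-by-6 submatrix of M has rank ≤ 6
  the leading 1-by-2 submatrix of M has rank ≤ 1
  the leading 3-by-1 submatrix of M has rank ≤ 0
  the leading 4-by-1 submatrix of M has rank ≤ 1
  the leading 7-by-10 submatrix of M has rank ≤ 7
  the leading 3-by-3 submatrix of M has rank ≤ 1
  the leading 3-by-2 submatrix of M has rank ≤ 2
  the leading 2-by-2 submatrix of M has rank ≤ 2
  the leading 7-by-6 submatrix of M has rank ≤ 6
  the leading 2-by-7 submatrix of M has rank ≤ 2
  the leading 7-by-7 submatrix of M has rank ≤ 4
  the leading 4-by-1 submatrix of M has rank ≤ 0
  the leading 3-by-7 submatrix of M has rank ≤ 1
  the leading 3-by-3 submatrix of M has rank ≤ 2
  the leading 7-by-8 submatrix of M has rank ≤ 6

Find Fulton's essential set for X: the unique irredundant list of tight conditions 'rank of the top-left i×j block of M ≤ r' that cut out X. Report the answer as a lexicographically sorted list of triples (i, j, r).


Reconstructing r_w from the 34 given conditions:

  R[1]: 0 0 0 0 0 0 0 0 1 1
  R[2]: 0 1 1 1 1 1 1 1 2 2
  R[3]: 0 1 1 1 1 1 1 2 3 3
  R[4]: 0 1 1 1 1 2 2 3 4 4
  R[5]: 1 2 2 2 2 3 3 4 5 5
  R[6]: 1 2 2 2 3 4 4 5 6 6
  R[7]: 1 2 2 2 3 4 4 5 6 7
  R[8]: 1 2 2 2 3 4 5 6 7 8
  R[9]: 1 2 2 3 4 5 6 7 8 9
  R[10]: 1 2 3 4 5 6 7 8 9 10

second differences of R give the permutation w = (9, 2, 8, 6, 1, 5, 10, 7, 4, 3).

Rothe diagram D(w) (27 cells), 7 SE-corners (essential conditions):

[(1, 8, 0), (3, 7, 1), (4, 1, 0), (4, 5, 1), (7, 7, 4), (8, 4, 2), (9, 3, 2)]


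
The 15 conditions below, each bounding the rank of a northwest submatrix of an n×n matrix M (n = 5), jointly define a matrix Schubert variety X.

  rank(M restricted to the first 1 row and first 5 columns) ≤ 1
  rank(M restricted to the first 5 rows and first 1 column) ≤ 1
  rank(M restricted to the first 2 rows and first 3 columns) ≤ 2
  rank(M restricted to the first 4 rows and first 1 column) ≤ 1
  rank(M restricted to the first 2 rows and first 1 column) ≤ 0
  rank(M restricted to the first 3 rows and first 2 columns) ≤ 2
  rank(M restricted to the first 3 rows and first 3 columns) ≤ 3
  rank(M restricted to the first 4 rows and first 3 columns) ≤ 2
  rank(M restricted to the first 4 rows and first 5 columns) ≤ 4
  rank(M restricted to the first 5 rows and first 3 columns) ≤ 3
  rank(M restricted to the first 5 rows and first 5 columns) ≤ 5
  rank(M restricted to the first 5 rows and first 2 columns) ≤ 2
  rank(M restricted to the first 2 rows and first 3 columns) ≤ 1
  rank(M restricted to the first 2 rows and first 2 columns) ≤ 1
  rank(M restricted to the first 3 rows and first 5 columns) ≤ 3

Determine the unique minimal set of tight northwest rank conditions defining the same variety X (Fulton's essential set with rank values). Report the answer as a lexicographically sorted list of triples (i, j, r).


Reconstructing r_w from the 15 given conditions:

  i=1: 0 1 1 1 1
  i=2: 0 1 1 2 2
  i=3: 1 2 2 3 3
  i=4: 1 2 2 3 4
  i=5: 1 2 3 4 5

reading off 1-entries of Δ²R: w = (2, 4, 1, 5, 3).

ℓ(w)=4; the 3 essential cells (i,j,r):

[(2, 1, 0), (2, 3, 1), (4, 3, 2)]


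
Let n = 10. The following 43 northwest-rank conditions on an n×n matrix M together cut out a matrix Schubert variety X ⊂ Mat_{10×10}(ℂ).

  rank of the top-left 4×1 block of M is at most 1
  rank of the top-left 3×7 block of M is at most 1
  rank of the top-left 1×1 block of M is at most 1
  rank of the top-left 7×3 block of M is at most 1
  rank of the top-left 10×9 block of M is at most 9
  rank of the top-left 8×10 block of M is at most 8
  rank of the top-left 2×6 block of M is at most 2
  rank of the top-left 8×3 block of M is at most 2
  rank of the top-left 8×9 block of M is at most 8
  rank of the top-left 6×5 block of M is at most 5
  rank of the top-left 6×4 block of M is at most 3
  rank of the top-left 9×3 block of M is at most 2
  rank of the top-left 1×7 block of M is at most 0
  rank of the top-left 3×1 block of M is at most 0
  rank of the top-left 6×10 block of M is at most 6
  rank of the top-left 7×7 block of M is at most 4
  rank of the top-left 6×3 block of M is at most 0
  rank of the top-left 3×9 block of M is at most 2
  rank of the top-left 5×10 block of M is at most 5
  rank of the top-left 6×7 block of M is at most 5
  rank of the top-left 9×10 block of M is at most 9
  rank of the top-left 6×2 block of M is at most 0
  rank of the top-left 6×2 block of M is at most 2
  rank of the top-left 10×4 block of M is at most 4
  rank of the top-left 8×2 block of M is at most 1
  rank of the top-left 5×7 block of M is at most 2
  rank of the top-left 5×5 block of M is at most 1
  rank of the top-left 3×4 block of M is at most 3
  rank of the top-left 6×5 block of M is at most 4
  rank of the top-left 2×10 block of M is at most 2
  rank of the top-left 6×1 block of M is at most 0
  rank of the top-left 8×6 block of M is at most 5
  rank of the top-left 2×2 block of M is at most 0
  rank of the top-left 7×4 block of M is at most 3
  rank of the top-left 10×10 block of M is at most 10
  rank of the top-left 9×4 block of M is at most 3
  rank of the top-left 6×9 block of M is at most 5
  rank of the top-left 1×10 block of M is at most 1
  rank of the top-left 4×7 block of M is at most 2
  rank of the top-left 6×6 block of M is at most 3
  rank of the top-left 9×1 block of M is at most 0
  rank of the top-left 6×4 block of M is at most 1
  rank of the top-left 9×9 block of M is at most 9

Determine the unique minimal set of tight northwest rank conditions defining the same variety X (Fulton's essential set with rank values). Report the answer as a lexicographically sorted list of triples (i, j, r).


Reconstructing r_w from the 43 given conditions:

  row 1: 0 | 0 | 0 | 0 | 0 | 0 | 0 | 1 | 1 | 1
  row 2: 0 | 0 | 0 | 1 | 1 | 1 | 1 | 2 | 2 | 2
  row 3: 0 | 0 | 0 | 1 | 1 | 1 | 1 | 2 | 2 | 3
  row 4: 0 | 0 | 0 | 1 | 1 | 2 | 2 | 3 | 3 | 4
  row 5: 0 | 0 | 0 | 1 | 1 | 2 | 2 | 3 | 4 | 5
  row 6: 0 | 0 | 0 | 1 | 2 | 3 | 3 | 4 | 5 | 6
  row 7: 0 | 1 | 1 | 2 | 3 | 4 | 4 | 5 | 6 | 7
  row 8: 0 | 1 | 2 | 3 | 4 | 5 | 5 | 6 | 7 | 8
  row 9: 0 | 1 | 2 | 3 | 4 | 5 | 6 | 7 | 8 | 9
  row 10: 1 | 2 | 3 | 4 | 5 | 6 | 7 | 8 | 9 | 10

giving w = (8, 4, 10, 6, 9, 5, 2, 3, 7, 1) via Δ²R.

D(w) has 32 cells with 7 SE-corners; essential set:

[(1, 7, 0), (3, 7, 1), (3, 9, 2), (5, 5, 1), (5, 7, 2), (6, 3, 0), (9, 1, 0)]


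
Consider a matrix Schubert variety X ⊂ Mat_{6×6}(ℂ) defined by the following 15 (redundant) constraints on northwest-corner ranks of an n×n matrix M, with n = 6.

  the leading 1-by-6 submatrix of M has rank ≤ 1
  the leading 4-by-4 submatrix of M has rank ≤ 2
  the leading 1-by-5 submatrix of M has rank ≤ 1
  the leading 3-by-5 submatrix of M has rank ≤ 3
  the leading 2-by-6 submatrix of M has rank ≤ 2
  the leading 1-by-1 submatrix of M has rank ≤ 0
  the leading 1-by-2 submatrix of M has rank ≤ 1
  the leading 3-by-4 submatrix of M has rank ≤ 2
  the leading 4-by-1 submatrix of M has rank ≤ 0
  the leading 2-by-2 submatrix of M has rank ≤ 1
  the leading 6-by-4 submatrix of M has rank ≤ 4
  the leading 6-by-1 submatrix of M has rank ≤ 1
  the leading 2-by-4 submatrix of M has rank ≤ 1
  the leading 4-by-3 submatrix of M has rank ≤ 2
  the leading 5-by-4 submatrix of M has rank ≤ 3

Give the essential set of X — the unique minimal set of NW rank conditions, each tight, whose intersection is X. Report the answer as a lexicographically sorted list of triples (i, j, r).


Rank table r_w(6×6) implied by the 15 constraints:

  i=1: 0 | 1 | 1 | 1 | 1 | 1
  i=2: 0 | 1 | 1 | 1 | 2 | 2
  i=3: 0 | 1 | 2 | 2 | 3 | 3
  i=4: 0 | 1 | 2 | 2 | 3 | 4
  i=5: 1 | 2 | 3 | 3 | 4 | 5
  i=6: 1 | 2 | 3 | 4 | 5 | 6

reading off 1-entries of Δ²R: w = (2, 5, 3, 6, 1, 4).

|D(w)|=7, |Ess(w)|=3:

[(2, 4, 1), (4, 1, 0), (4, 4, 2)]


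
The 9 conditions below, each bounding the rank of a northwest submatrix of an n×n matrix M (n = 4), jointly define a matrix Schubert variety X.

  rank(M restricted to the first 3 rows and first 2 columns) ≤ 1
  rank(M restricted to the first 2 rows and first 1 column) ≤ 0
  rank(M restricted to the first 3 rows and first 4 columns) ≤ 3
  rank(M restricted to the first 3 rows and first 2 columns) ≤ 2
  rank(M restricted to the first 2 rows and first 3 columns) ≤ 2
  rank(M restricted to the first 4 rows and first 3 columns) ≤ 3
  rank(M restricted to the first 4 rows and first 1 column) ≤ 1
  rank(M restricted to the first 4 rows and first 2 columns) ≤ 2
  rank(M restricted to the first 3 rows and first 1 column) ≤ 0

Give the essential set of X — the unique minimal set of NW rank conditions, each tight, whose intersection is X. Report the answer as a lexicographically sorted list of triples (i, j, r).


Rank table r_w(4×4) implied by the 9 constraints:

  R[1]: 0 1 1 1
  R[2]: 0 1 2 2
  R[3]: 0 1 2 3
  R[4]: 1 2 3 4

second differences of R give the permutation w = (2, 3, 4, 1).

ℓ(w)=3; the 1 essential cell (i,j,r):

[(3, 1, 0)]


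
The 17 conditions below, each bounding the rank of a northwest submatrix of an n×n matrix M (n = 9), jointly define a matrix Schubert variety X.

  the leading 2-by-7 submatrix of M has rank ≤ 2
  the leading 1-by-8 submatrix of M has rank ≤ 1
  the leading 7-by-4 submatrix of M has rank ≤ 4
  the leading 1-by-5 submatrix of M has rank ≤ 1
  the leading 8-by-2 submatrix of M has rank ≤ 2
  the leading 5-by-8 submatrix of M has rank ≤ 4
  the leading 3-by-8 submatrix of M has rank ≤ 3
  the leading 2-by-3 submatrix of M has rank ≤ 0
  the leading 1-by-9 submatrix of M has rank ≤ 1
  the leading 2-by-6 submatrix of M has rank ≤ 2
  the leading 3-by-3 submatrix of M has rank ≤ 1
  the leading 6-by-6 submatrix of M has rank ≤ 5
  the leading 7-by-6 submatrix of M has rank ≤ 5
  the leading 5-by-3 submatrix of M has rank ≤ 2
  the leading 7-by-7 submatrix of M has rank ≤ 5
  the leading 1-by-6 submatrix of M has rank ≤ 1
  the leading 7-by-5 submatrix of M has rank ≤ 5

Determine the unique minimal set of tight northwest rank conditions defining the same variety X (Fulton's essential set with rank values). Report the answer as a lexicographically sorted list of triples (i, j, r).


Propagating the 17 rank bounds to every northwest block:

  i=1: 0 0 0 1 1 1 1 1 1
  i=2: 0 0 0 1 2 2 2 2 2
  i=3: 1 1 1 2 3 3 3 3 3
  i=4: 1 2 2 3 4 4 4 4 4
  i=5: 1 2 2 3 4 4 4 4 5
  i=6: 1 2 3 4 5 5 5 5 6
  i=7: 1 2 3 4 5 5 5 6 7
  i=8: 1 2 3 4 5 6 6 7 8
  i=9: 1 2 3 4 5 6 7 8 9

hence w(1..9) = (4, 5, 1, 2, 9, 3, 8, 6, 7).

D(w) has 12 cells with 4 SE-corners; essential set:

[(2, 3, 0), (5, 3, 2), (5, 8, 4), (7, 7, 5)]


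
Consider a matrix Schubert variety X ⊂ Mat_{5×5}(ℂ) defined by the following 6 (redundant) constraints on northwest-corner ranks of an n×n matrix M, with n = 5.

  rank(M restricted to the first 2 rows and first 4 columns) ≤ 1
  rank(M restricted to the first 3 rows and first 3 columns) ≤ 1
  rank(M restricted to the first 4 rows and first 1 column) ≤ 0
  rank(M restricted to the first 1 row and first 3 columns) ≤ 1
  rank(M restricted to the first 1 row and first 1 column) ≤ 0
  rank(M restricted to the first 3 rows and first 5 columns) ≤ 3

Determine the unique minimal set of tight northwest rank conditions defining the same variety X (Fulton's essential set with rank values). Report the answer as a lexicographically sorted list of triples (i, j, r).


Reconstructing r_w from the 6 given conditions:

  0 | 1 | 1 | 1 | 1
  0 | 1 | 1 | 1 | 2
  0 | 1 | 1 | 2 | 3
  0 | 1 | 2 | 3 | 4
  1 | 2 | 3 | 4 | 5

the unique w with this rank table is (2, 5, 4, 3, 1).

Rothe diagram D(w) (7 cells), 3 SE-corners (essential conditions):

[(2, 4, 1), (3, 3, 1), (4, 1, 0)]


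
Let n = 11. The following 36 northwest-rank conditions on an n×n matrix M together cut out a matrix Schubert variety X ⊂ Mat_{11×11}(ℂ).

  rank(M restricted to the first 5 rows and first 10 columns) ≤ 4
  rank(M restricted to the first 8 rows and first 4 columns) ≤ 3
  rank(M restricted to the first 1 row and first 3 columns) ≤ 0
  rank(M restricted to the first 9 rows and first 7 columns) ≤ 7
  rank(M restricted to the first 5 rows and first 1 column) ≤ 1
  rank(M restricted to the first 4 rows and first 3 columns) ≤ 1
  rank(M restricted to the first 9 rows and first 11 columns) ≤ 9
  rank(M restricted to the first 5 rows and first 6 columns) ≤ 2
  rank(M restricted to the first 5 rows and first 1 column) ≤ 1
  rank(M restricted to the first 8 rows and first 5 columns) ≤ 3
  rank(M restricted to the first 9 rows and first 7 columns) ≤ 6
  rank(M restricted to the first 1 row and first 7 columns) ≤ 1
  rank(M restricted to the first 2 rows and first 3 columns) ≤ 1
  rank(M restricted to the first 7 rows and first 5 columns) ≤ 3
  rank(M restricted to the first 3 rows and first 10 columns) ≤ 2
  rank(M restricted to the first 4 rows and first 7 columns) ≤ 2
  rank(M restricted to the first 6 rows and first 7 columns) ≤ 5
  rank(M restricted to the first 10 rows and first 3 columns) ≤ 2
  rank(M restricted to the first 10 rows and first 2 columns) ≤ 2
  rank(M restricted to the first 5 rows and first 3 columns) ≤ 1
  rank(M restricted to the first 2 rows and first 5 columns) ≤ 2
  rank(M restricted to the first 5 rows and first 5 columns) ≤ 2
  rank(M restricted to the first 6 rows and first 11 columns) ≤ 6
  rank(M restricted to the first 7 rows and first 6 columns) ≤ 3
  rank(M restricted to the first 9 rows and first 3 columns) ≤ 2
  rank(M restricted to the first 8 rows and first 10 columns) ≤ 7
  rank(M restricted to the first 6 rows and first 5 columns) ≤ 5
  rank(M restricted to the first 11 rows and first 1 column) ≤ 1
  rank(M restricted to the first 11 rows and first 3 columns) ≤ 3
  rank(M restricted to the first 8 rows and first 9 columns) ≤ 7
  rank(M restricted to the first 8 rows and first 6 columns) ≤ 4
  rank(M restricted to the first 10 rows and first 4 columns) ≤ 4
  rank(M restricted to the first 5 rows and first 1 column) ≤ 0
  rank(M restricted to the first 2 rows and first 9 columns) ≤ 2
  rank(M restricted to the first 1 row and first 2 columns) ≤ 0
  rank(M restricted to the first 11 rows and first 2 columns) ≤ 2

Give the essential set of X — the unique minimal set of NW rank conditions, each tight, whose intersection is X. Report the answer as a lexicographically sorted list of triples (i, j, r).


Reconstructing r_w from the 36 given conditions:

  0 0 0 1 1 1 1 1 1 1 1
  0 1 1 2 2 2 2 2 2 2 2
  0 1 1 2 2 2 2 2 2 2 3
  0 1 1 2 2 2 2 3 3 3 4
  0 1 1 2 2 2 3 4 4 4 5
  1 2 2 3 3 3 4 5 5 5 6
  1 2 2 3 3 3 4 5 6 6 7
  1 2 2 3 3 4 5 6 7 7 8
  1 2 2 3 4 5 6 7 8 8 9
  1 2 2 3 4 5 6 7 8 9 10
  1 2 3 4 5 6 7 8 9 10 11

giving w = (4, 2, 11, 8, 7, 1, 9, 6, 5, 10, 3) via Δ²R.

D(w) has 28 cells with 9 SE-corners; essential set:

[(1, 3, 0), (3, 10, 2), (4, 7, 2), (5, 1, 0), (5, 3, 1), (5, 6, 2), (7, 6, 3), (8, 5, 3), (10, 3, 2)]


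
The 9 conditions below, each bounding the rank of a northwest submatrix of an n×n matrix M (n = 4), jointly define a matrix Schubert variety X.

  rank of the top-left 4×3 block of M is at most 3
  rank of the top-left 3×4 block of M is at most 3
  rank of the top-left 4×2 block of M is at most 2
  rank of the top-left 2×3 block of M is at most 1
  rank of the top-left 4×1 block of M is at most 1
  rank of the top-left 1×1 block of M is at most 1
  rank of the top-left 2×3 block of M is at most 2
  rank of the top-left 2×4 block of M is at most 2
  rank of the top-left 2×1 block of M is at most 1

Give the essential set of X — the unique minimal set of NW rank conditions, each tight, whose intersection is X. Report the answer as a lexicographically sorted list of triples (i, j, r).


Recovering R(i,j) via the rank-extension bound from the 9 conditions:

  row 1: 1 | 1 | 1 | 1
  row 2: 1 | 1 | 1 | 2
  row 3: 1 | 2 | 2 | 3
  row 4: 1 | 2 | 3 | 4

second differences of R give the permutation w = (1, 4, 2, 3).

D(w) has 2 cells with 1 SE-corner; essential set:

[(2, 3, 1)]


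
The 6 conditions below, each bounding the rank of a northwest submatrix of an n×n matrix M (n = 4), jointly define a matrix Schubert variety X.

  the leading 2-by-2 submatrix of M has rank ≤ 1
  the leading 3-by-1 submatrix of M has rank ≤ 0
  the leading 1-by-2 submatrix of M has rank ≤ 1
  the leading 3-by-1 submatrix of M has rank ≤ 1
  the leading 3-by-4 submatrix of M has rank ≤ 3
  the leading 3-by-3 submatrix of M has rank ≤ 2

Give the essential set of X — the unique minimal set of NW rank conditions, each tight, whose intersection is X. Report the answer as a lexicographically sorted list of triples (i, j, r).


Propagating the 6 rank bounds to every northwest block:

  row 1: 0  1  1  1
  row 2: 0  1  2  2
  row 3: 0  1  2  3
  row 4: 1  2  3  4

second differences of R give the permutation w = (2, 3, 4, 1).

1 SE-corner of the 3-cell Rothe diagram gives Ess(w):

[(3, 1, 0)]


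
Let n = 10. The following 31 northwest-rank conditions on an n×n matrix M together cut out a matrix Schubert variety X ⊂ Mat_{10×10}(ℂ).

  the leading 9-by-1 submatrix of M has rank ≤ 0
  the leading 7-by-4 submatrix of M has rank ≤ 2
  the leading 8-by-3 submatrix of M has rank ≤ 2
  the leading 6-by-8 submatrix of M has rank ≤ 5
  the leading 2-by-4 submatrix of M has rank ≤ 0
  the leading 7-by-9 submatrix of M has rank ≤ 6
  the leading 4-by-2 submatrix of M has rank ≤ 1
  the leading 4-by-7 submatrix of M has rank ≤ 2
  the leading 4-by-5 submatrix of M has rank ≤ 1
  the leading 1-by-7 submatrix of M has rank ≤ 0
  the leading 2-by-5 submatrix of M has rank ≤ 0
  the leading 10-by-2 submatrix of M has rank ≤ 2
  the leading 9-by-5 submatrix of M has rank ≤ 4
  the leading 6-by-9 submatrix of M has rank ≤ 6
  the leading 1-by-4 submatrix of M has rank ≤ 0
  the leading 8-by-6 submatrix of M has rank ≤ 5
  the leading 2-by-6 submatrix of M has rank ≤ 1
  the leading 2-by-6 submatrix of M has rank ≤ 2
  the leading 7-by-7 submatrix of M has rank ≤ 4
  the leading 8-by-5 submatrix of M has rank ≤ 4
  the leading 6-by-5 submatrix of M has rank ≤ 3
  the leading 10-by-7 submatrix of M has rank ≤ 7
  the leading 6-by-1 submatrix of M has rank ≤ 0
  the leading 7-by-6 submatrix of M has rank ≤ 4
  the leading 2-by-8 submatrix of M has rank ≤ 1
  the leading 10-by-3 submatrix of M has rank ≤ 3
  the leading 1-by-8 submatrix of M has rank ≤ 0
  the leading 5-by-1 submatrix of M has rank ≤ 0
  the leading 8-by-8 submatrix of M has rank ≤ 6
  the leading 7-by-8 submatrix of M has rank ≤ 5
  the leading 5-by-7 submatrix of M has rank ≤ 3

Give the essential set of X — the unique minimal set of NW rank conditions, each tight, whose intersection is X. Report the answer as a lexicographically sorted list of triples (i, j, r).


Recovering R(i,j) via the rank-extension bound from the 31 conditions:

  R[1]: 0 | 0 | 0 | 0 | 0 | 0 | 0 | 0 | 1 | 1
  R[2]: 0 | 0 | 0 | 0 | 0 | 1 | 1 | 1 | 2 | 2
  R[3]: 0 | 1 | 1 | 1 | 1 | 2 | 2 | 2 | 3 | 3
  R[4]: 0 | 1 | 1 | 1 | 1 | 2 | 2 | 3 | 4 | 4
  R[5]: 0 | 1 | 2 | 2 | 2 | 3 | 3 | 4 | 5 | 5
  R[6]: 0 | 1 | 2 | 2 | 3 | 4 | 4 | 5 | 6 | 6
  R[7]: 0 | 1 | 2 | 2 | 3 | 4 | 4 | 5 | 6 | 7
  R[8]: 0 | 1 | 2 | 3 | 4 | 5 | 5 | 6 | 7 | 8
  R[9]: 0 | 1 | 2 | 3 | 4 | 5 | 6 | 7 | 8 | 9
  R[10]: 1 | 2 | 3 | 4 | 5 | 6 | 7 | 8 | 9 | 10

reading off 1-entries of Δ²R: w = (9, 6, 2, 8, 3, 5, 10, 4, 7, 1).

Rothe diagram D(w) (27 cells), 7 SE-corners (essential conditions):

[(1, 8, 0), (2, 5, 0), (4, 5, 1), (4, 7, 2), (7, 4, 2), (7, 7, 4), (9, 1, 0)]


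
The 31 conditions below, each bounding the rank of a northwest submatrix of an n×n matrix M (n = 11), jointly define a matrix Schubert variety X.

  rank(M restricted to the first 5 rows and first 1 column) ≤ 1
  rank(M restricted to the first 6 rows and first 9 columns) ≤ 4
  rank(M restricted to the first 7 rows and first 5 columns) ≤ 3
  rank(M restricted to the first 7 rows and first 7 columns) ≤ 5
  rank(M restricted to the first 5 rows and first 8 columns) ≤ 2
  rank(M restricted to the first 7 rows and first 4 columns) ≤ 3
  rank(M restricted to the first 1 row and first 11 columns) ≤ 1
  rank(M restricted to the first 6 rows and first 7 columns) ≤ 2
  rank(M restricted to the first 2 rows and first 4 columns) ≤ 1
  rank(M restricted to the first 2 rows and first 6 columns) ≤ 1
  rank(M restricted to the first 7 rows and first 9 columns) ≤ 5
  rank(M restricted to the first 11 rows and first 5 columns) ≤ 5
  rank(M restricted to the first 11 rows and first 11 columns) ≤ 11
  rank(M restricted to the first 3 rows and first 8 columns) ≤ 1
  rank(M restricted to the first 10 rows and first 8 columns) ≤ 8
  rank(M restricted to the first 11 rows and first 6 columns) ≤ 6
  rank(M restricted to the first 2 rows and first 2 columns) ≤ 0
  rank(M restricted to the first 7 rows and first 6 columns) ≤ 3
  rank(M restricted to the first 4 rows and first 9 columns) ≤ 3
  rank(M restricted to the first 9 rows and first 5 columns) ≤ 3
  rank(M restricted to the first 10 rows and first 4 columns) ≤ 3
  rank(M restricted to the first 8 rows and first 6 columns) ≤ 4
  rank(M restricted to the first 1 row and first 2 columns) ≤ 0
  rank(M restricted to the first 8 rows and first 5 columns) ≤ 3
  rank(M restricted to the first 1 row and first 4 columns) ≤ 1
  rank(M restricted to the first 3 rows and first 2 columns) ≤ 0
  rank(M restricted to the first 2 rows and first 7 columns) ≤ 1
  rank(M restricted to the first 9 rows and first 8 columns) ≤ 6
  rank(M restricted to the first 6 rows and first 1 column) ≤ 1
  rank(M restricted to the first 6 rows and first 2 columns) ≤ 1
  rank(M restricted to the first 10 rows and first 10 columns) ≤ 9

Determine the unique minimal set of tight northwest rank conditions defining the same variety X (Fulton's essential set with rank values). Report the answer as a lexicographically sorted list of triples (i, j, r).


Rank table r_w(11×11) implied by the 31 constraints:

  0 | 0 | 1 | 1 | 1 | 1 | 1 | 1 | 1 | 1 | 1
  0 | 0 | 1 | 1 | 1 | 1 | 1 | 1 | 2 | 2 | 2
  0 | 0 | 1 | 1 | 1 | 1 | 1 | 1 | 2 | 3 | 3
  1 | 1 | 2 | 2 | 2 | 2 | 2 | 2 | 3 | 4 | 4
  1 | 1 | 2 | 2 | 2 | 2 | 2 | 2 | 3 | 4 | 5
  1 | 1 | 2 | 2 | 2 | 2 | 2 | 3 | 4 | 5 | 6
  1 | 2 | 3 | 3 | 3 | 3 | 3 | 4 | 5 | 6 | 7
  1 | 2 | 3 | 3 | 3 | 4 | 4 | 5 | 6 | 7 | 8
  1 | 2 | 3 | 3 | 3 | 4 | 5 | 6 | 7 | 8 | 9
  1 | 2 | 3 | 3 | 4 | 5 | 6 | 7 | 8 | 9 | 10
  1 | 2 | 3 | 4 | 5 | 6 | 7 | 8 | 9 | 10 | 11

the unique w with this rank table is (3, 9, 10, 1, 11, 8, 2, 6, 7, 5, 4).

Fulton essential set (7 of the 32 Rothe cells):

[(3, 2, 0), (3, 8, 1), (5, 8, 2), (6, 2, 1), (6, 7, 2), (9, 5, 3), (10, 4, 3)]


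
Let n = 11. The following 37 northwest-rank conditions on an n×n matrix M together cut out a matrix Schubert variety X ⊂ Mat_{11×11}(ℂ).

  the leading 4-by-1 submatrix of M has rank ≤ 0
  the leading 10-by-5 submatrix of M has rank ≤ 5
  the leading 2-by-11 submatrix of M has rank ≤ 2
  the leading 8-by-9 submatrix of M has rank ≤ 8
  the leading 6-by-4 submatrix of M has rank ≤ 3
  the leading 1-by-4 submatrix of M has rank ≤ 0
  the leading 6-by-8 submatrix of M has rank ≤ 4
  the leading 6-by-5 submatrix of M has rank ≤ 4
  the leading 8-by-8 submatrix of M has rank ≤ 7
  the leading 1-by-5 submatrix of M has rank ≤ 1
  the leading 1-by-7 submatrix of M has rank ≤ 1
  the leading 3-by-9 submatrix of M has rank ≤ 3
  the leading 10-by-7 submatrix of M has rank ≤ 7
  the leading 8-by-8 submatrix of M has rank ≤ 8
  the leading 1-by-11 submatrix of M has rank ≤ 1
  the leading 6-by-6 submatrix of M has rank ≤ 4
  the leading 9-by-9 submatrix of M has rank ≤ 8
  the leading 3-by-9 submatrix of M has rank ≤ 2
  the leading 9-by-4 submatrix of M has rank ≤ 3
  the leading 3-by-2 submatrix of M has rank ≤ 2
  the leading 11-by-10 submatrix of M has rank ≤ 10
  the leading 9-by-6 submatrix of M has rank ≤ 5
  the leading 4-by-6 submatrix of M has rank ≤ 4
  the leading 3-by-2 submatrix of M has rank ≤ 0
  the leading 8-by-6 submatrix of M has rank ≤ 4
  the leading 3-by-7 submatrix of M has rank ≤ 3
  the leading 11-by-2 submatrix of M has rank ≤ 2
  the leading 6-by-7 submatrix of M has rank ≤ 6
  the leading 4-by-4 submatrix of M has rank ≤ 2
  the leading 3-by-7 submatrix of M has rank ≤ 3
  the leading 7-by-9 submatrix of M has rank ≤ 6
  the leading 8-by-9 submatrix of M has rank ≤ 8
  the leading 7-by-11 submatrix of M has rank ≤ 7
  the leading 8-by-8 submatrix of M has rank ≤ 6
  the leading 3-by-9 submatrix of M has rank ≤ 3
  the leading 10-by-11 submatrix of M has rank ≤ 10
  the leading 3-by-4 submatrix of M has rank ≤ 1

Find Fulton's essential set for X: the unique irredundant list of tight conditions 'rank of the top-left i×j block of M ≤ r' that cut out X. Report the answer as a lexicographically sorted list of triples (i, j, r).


Recovering R(i,j) via the rank-extension bound from the 37 conditions:

  row 1: 0, 0, 0, 0, 1, 1, 1, 1, 1, 1, 1
  row 2: 0, 0, 1, 1, 2, 2, 2, 2, 2, 2, 2
  row 3: 0, 0, 1, 1, 2, 2, 2, 2, 2, 3, 3
  row 4: 0, 1, 2, 2, 3, 3, 3, 3, 3, 4, 4
  row 5: 1, 2, 3, 3, 4, 4, 4, 4, 4, 5, 5
  row 6: 1, 2, 3, 3, 4, 4, 4, 4, 5, 6, 6
  row 7: 1, 2, 3, 3, 4, 4, 5, 5, 6, 7, 7
  row 8: 1, 2, 3, 3, 4, 4, 5, 6, 7, 8, 8
  row 9: 1, 2, 3, 3, 4, 5, 6, 7, 8, 9, 9
  row 10: 1, 2, 3, 4, 5, 6, 7, 8, 9, 10, 10
  row 11: 1, 2, 3, 4, 5, 6, 7, 8, 9, 10, 11

giving w = (5, 3, 10, 2, 1, 9, 7, 8, 6, 4, 11) via Δ²R.

8 SE-corners of the 23-cell Rothe diagram give Ess(w):

[(1, 4, 0), (3, 2, 0), (3, 4, 1), (3, 9, 2), (4, 1, 0), (6, 8, 4), (8, 6, 4), (9, 4, 3)]


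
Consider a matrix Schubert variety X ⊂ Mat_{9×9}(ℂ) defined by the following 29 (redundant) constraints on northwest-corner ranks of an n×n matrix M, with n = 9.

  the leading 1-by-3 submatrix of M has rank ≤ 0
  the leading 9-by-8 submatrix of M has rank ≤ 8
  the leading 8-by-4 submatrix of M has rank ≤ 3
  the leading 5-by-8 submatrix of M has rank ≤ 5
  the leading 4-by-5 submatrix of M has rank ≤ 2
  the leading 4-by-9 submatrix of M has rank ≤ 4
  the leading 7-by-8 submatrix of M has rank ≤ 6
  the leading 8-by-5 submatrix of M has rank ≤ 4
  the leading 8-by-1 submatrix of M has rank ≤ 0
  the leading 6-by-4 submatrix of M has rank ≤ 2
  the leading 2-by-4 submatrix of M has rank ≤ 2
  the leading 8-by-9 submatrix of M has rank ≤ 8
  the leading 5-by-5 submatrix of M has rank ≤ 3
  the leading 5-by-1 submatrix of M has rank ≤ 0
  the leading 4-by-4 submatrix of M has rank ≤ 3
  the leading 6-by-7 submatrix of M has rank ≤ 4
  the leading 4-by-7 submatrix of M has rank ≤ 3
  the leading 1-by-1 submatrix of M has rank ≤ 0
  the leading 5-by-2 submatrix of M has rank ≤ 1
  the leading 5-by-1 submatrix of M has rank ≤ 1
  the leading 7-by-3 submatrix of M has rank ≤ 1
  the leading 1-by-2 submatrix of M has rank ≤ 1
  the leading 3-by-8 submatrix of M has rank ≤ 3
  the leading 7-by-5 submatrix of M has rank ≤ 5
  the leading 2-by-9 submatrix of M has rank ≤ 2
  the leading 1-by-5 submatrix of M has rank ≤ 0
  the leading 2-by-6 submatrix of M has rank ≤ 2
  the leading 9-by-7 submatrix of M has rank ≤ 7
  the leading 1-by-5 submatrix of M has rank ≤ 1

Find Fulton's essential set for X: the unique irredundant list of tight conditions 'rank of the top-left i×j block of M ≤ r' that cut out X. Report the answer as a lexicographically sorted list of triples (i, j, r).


Rank table r_w(9×9) implied by the 29 constraints:

  0 0 0 0 0 1 1 1 1
  0 1 1 1 1 2 2 2 2
  0 1 1 2 2 3 3 3 3
  0 1 1 2 2 3 3 4 4
  0 1 1 2 3 4 4 5 5
  0 1 1 2 3 4 4 5 6
  0 1 1 2 3 4 5 6 7
  0 1 2 3 4 5 6 7 8
  1 2 3 4 5 6 7 8 9

reading off 1-entries of Δ²R: w = (6, 2, 4, 8, 5, 9, 7, 3, 1).

ℓ(w)=20; the 6 essential cells (i,j,r):

[(1, 5, 0), (4, 5, 2), (4, 7, 3), (6, 7, 4), (7, 3, 1), (8, 1, 0)]


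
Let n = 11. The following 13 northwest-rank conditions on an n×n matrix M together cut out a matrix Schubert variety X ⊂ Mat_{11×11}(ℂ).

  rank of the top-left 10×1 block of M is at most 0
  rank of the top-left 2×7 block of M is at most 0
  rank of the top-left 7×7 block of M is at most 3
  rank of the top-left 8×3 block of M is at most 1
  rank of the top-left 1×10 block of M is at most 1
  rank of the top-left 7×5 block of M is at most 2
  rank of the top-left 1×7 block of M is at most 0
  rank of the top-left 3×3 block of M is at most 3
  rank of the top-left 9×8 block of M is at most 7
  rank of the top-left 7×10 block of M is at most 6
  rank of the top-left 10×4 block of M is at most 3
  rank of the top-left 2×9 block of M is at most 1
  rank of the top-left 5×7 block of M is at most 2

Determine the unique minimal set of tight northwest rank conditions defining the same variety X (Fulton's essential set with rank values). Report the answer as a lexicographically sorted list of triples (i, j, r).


Rank table r_w(11×11) implied by the 13 constraints:

  R[1]: 0, 0, 0, 0, 0, 0, 0, 1, 1, 1, 1
  R[2]: 0, 0, 0, 0, 0, 0, 0, 1, 1, 2, 2
  R[3]: 0, 1, 1, 1, 1, 1, 1, 2, 2, 3, 3
  R[4]: 0, 1, 1, 2, 2, 2, 2, 3, 3, 4, 4
  R[5]: 0, 1, 1, 2, 2, 2, 2, 3, 4, 5, 5
  R[6]: 0, 1, 1, 2, 2, 3, 3, 4, 5, 6, 6
  R[7]: 0, 1, 1, 2, 2, 3, 3, 4, 5, 6, 7
  R[8]: 0, 1, 1, 2, 3, 4, 4, 5, 6, 7, 8
  R[9]: 0, 1, 2, 3, 4, 5, 5, 6, 7, 8, 9
  R[10]: 0, 1, 2, 3, 4, 5, 6, 7, 8, 9, 10
  R[11]: 1, 2, 3, 4, 5, 6, 7, 8, 9, 10, 11

second differences of R give the permutation w = (8, 10, 2, 4, 9, 6, 11, 5, 3, 7, 1).

Rothe diagram D(w) (34 cells), 7 SE-corners (essential conditions):

[(2, 7, 0), (2, 9, 1), (5, 7, 2), (7, 5, 2), (7, 7, 3), (8, 3, 1), (10, 1, 0)]


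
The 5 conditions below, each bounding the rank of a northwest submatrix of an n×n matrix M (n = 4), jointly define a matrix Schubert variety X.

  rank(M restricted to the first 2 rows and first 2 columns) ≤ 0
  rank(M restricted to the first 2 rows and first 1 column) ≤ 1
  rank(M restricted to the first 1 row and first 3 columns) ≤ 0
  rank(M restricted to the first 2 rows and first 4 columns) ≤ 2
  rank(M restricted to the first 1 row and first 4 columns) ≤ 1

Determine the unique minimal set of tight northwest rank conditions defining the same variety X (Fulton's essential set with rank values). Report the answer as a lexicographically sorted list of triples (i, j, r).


Rank table r_w(4×4) implied by the 5 constraints:

  R[1]: 0 | 0 | 0 | 1
  R[2]: 0 | 0 | 1 | 2
  R[3]: 1 | 1 | 2 | 3
  R[4]: 1 | 2 | 3 | 4

second differences of R give the permutation w = (4, 3, 1, 2).

2 SE-corners of the 5-cell Rothe diagram give Ess(w):

[(1, 3, 0), (2, 2, 0)]


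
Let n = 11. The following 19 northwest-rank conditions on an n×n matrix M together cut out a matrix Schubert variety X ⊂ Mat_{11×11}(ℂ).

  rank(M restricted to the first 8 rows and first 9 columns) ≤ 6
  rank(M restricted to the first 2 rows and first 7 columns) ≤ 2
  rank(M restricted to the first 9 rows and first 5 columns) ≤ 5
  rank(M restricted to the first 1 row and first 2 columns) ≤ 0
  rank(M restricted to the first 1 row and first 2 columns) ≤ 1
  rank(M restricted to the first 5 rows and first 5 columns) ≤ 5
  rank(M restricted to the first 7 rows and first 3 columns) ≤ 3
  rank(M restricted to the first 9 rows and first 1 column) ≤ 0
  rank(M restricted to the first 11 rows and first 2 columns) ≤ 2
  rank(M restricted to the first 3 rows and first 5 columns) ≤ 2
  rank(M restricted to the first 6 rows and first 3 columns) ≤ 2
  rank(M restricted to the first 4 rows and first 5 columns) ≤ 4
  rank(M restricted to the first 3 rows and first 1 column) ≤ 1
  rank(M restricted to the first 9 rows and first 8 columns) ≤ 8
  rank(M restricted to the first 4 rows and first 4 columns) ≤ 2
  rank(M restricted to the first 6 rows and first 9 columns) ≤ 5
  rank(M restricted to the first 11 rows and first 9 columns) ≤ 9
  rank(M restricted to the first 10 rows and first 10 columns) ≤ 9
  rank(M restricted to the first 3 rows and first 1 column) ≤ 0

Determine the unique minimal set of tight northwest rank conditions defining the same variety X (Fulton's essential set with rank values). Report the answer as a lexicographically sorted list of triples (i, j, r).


The tightest implied rank at each (i,j), from the 19 conditions:

  R[1]: 0 0 1 1 1 1 1 1 1 1 1
  R[2]: 0 1 2 2 2 2 2 2 2 2 2
  R[3]: 0 1 2 2 2 3 3 3 3 3 3
  R[4]: 0 1 2 2 3 4 4 4 4 4 4
  R[5]: 0 1 2 3 4 5 5 5 5 5 5
  R[6]: 0 1 2 3 4 5 5 5 5 6 6
  R[7]: 0 1 2 3 4 5 6 6 6 7 7
  R[8]: 0 1 2 3 4 5 6 6 6 7 8
  R[9]: 0 1 2 3 4 5 6 7 7 8 9
  R[10]: 1 2 3 4 5 6 7 8 8 9 10
  R[11]: 1 2 3 4 5 6 7 8 9 10 11

giving w = (3, 2, 6, 5, 4, 10, 7, 11, 8, 1, 9) via Δ²R.

ℓ(w)=18; the 6 essential cells (i,j,r):

[(1, 2, 0), (3, 5, 2), (4, 4, 2), (6, 9, 5), (8, 9, 6), (9, 1, 0)]


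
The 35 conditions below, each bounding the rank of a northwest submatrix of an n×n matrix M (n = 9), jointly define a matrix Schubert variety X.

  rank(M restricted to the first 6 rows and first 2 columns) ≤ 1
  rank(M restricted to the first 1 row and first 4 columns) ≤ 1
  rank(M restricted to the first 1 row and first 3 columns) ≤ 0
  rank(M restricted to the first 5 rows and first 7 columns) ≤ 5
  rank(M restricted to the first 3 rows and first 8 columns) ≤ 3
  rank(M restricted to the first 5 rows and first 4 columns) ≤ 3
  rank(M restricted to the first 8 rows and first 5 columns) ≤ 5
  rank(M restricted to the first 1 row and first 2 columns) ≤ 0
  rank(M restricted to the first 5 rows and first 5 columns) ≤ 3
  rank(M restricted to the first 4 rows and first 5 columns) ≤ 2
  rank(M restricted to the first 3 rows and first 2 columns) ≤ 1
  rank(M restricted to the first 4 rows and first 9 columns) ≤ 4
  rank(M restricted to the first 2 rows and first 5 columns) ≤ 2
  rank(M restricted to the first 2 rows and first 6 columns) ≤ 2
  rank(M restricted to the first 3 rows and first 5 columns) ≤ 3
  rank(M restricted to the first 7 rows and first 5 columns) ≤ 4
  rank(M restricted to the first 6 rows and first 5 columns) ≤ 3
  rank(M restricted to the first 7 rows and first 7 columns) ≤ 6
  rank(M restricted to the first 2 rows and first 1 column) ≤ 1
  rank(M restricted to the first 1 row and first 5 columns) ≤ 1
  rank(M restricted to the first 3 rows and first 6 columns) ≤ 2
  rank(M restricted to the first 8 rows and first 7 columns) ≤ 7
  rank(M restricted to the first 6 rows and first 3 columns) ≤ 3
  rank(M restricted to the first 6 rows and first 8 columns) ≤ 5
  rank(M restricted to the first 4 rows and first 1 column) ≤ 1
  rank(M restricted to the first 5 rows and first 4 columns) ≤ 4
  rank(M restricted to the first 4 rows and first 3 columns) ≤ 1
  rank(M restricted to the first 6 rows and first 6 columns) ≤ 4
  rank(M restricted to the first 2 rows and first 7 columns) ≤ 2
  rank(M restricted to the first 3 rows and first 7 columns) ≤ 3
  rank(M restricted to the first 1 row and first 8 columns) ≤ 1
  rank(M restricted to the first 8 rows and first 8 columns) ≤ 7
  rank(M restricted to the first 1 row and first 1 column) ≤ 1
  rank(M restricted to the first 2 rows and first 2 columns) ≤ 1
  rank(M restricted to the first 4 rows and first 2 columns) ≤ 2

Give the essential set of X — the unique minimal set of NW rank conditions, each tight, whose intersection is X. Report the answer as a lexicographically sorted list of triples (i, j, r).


Rank table r_w(9×9) implied by the 35 constraints:

  0 | 0 | 0 | 1 | 1 | 1 | 1 | 1 | 1
  1 | 1 | 1 | 2 | 2 | 2 | 2 | 2 | 2
  1 | 1 | 1 | 2 | 2 | 2 | 3 | 3 | 3
  1 | 1 | 1 | 2 | 2 | 3 | 4 | 4 | 4
  1 | 1 | 2 | 3 | 3 | 4 | 5 | 5 | 5
  1 | 1 | 2 | 3 | 3 | 4 | 5 | 5 | 6
  1 | 2 | 3 | 4 | 4 | 5 | 6 | 6 | 7
  1 | 2 | 3 | 4 | 5 | 6 | 7 | 7 | 8
  1 | 2 | 3 | 4 | 5 | 6 | 7 | 8 | 9

so w = (4, 1, 7, 6, 3, 9, 2, 5, 8).

D(w) has 14 cells with 7 SE-corners; essential set:

[(1, 3, 0), (3, 6, 2), (4, 3, 1), (4, 5, 2), (6, 2, 1), (6, 5, 3), (6, 8, 5)]


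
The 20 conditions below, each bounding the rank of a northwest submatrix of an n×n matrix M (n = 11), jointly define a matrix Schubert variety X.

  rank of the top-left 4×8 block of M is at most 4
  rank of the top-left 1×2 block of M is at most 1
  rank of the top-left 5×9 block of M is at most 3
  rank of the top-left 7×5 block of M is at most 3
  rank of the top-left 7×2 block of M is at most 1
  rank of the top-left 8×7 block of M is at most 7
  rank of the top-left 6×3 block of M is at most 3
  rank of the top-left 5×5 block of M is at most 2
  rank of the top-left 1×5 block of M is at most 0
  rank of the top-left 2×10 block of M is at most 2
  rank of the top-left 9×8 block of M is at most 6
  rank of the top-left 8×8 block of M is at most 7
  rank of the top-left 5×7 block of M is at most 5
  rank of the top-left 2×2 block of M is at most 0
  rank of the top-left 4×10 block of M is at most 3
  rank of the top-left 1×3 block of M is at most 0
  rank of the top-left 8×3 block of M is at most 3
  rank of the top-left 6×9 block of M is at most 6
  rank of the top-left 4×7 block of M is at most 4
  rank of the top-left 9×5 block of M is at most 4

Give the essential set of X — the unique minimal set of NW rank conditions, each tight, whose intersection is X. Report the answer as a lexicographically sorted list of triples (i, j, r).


Propagating the 20 rank bounds to every northwest block:

  i=1: 0 | 0 | 0 | 0 | 0 | 1 | 1 | 1 | 1 | 1 | 1
  i=2: 0 | 0 | 1 | 1 | 1 | 2 | 2 | 2 | 2 | 2 | 2
  i=3: 1 | 1 | 2 | 2 | 2 | 3 | 3 | 3 | 3 | 3 | 3
  i=4: 1 | 1 | 2 | 2 | 2 | 3 | 3 | 3 | 3 | 3 | 4
  i=5: 1 | 1 | 2 | 2 | 2 | 3 | 3 | 3 | 3 | 4 | 5
  i=6: 1 | 1 | 2 | 3 | 3 | 4 | 4 | 4 | 4 | 5 | 6
  i=7: 1 | 1 | 2 | 3 | 3 | 4 | 5 | 5 | 5 | 6 | 7
  i=8: 1 | 2 | 3 | 4 | 4 | 5 | 6 | 6 | 6 | 7 | 8
  i=9: 1 | 2 | 3 | 4 | 4 | 5 | 6 | 6 | 7 | 8 | 9
  i=10: 1 | 2 | 3 | 4 | 5 | 6 | 7 | 7 | 8 | 9 | 10
  i=11: 1 | 2 | 3 | 4 | 5 | 6 | 7 | 8 | 9 | 10 | 11

so w = (6, 3, 1, 11, 10, 4, 7, 2, 9, 5, 8).

|D(w)|=25, |Ess(w)|=9:

[(1, 5, 0), (2, 2, 0), (4, 10, 3), (5, 5, 2), (5, 9, 3), (7, 2, 1), (7, 5, 3), (9, 5, 4), (9, 8, 6)]


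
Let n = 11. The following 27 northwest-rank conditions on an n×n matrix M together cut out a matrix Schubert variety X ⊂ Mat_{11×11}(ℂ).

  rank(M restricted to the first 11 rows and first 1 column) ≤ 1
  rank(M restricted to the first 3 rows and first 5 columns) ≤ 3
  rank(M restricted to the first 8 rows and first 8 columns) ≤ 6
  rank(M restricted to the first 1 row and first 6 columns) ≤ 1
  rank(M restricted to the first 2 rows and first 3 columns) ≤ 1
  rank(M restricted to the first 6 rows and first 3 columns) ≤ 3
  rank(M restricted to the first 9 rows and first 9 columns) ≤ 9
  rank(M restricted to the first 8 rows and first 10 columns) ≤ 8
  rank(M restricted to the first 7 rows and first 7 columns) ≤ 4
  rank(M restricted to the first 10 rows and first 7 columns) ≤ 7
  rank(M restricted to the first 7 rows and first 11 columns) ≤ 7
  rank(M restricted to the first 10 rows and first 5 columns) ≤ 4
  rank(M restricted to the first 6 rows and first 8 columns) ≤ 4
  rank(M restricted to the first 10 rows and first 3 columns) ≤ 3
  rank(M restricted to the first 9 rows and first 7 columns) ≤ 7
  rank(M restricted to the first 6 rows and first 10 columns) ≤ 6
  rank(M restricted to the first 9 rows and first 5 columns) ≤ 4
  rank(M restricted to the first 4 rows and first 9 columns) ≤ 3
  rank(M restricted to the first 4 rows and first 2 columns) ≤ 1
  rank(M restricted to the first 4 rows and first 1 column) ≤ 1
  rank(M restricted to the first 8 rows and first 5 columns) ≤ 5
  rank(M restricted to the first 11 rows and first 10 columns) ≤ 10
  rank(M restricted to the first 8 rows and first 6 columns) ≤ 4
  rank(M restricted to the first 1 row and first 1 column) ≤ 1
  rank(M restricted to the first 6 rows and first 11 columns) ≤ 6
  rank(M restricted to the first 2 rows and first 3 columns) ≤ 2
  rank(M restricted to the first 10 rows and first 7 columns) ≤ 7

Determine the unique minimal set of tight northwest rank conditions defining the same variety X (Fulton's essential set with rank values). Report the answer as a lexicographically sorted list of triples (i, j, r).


Rank table r_w(11×11) implied by the 27 constraints:

  row 1: 1 1 1 1 1 1 1 1 1 1 1
  row 2: 1 1 1 2 2 2 2 2 2 2 2
  row 3: 1 1 2 3 3 3 3 3 3 3 3
  row 4: 1 1 2 3 3 3 3 3 3 4 4
  row 5: 1 2 3 4 4 4 4 4 4 5 5
  row 6: 1 2 3 4 4 4 4 4 5 6 6
  row 7: 1 2 3 4 4 4 4 5 6 7 7
  row 8: 1 2 3 4 4 4 5 6 7 8 8
  row 9: 1 2 3 4 4 5 6 7 8 9 9
  row 10: 1 2 3 4 4 5 6 7 8 9 10
  row 11: 1 2 3 4 5 6 7 8 9 10 11

the unique w with this rank table is (1, 4, 3, 10, 2, 9, 8, 7, 6, 11, 5).

ℓ(w)=20; the 7 essential cells (i,j,r):

[(2, 3, 1), (4, 2, 1), (4, 9, 3), (6, 8, 4), (7, 7, 4), (8, 6, 4), (10, 5, 4)]
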